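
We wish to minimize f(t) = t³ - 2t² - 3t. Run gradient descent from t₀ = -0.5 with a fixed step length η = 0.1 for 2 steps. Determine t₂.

f′(t) = 3t² - 4t - 3
t₁ = -0.5 − 0.1·(-0.25) = -0.475
t₂ = -0.475 − 0.1·(-0.423125) = -0.4326875

-0.4326875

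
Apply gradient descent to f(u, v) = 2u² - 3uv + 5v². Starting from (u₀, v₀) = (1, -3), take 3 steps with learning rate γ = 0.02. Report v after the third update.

-1.429656

∇f = (4u - 3v, -3u + 10v)
(u₁, v₁) = (1, -3) − 0.02·(13, -33) = (0.74, -2.34)
(u₂, v₂) = (0.74, -2.34) − 0.02·(9.98, -25.62) = (0.5404, -1.8276)
(u₃, v₃) = (0.5404, -1.8276) − 0.02·(7.6444, -19.8972) = (0.387512, -1.429656)
v = -1.429656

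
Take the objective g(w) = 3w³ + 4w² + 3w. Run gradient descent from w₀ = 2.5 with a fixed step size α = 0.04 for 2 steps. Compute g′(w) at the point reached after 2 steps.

1.993595638544

g′(w) = 9w² + 8w + 3
w₁ = 2.5 − 0.04·79.25 = -0.67
w₂ = -0.67 − 0.04·1.6801 = -0.737204
g′(w) at (-0.737204) = 1.993595638544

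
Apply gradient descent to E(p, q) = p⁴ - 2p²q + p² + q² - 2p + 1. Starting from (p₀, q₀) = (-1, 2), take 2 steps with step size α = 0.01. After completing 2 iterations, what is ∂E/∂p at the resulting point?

-0.153480957952

∇E = (4p³ - 4pq + 2p - 2, -2p² + 2q)
(p₁, q₁) = (-1, 2) − 0.01·(0, 2) = (-1, 1.98)
(p₂, q₂) = (-1, 1.98) − 0.01·(-0.08, 1.96) = (-0.9992, 1.9604)
∂E/∂p at (-0.9992, 1.9604) = -0.153480957952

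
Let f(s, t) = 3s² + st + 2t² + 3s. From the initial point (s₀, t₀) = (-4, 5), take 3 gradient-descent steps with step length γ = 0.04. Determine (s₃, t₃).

(-2.436352, 3.303232)

∇f = (6s + t + 3, s + 4t)
Step 1: at (-4, 5), ∇f = (-16, 16) → (-4, 5) − 0.04·(-16, 16) = (-3.36, 4.36)
Step 2: at (-3.36, 4.36), ∇f = (-12.8, 14.08) → (-3.36, 4.36) − 0.04·(-12.8, 14.08) = (-2.848, 3.7968)
Step 3: at (-2.848, 3.7968), ∇f = (-10.2912, 12.3392) → (-2.848, 3.7968) − 0.04·(-10.2912, 12.3392) = (-2.436352, 3.303232)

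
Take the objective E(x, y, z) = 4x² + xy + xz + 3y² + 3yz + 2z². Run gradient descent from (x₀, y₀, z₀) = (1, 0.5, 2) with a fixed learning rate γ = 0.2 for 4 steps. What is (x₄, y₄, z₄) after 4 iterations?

(0.8136, 0.5736, 0.7032)

∇E = (8x + y + z, x + 6y + 3z, x + 3y + 4z)
(x₁, y₁, z₁) = (1, 0.5, 2) − 0.2·(10.5, 10, 10.5) = (-1.1, -1.5, -0.1)
(x₂, y₂, z₂) = (-1.1, -1.5, -0.1) − 0.2·(-10.4, -10.4, -6) = (0.98, 0.58, 1.1)
(x₃, y₃, z₃) = (0.98, 0.58, 1.1) − 0.2·(9.52, 7.76, 7.12) = (-0.924, -0.972, -0.324)
(x₄, y₄, z₄) = (-0.924, -0.972, -0.324) − 0.2·(-8.688, -7.728, -5.136) = (0.8136, 0.5736, 0.7032)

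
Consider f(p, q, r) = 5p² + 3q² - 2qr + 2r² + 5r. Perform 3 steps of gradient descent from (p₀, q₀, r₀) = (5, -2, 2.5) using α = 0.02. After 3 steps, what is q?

-1.13952

∇f = (10p, 6q - 2r, -2q + 4r + 5)
(p₁, q₁, r₁) = (5, -2, 2.5) − 0.02·(50, -17, 19) = (4, -1.66, 2.12)
(p₂, q₂, r₂) = (4, -1.66, 2.12) − 0.02·(40, -14.2, 16.8) = (3.2, -1.376, 1.784)
(p₃, q₃, r₃) = (3.2, -1.376, 1.784) − 0.02·(32, -11.824, 14.888) = (2.56, -1.13952, 1.48624)
q = -1.13952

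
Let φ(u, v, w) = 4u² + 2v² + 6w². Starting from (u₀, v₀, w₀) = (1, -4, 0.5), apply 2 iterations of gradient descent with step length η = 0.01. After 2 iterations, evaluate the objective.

∇φ = (8u, 4v, 12w)
(u₁, v₁, w₁) = (1, -4, 0.5) − 0.01·(8, -16, 6) = (0.92, -3.84, 0.44)
(u₂, v₂, w₂) = (0.92, -3.84, 0.44) − 0.01·(7.36, -15.36, 5.28) = (0.8464, -3.6864, 0.3872)
φ(0.8464, -3.6864, 0.3872) = 30.9442048

30.9442048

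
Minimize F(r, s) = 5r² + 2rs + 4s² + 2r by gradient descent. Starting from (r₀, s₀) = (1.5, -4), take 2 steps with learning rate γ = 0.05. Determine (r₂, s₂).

(0.68, -1.635)

∇F = (10r + 2s + 2, 2r + 8s)
Step 1: at (1.5, -4), ∇F = (9, -29) → (1.5, -4) − 0.05·(9, -29) = (1.05, -2.55)
Step 2: at (1.05, -2.55), ∇F = (7.4, -18.3) → (1.05, -2.55) − 0.05·(7.4, -18.3) = (0.68, -1.635)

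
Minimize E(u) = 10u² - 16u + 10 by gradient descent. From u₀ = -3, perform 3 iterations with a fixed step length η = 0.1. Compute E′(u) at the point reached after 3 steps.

76

E′(u) = 20u - 16
Step 1: E′(-3) = -76; u₁ = -3 − 0.1·(-76) = 4.6
Step 2: E′(4.6) = 76; u₂ = 4.6 − 0.1·76 = -3
Step 3: E′(-3) = -76; u₃ = -3 − 0.1·(-76) = 4.6
E′(u) at (4.6) = 76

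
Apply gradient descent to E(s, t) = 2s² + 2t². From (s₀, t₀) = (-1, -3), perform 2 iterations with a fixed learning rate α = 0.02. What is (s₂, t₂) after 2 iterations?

(-0.8464, -2.5392)

∇E = (4s, 4t)
Step 1: at (-1, -3), ∇E = (-4, -12) → (-1, -3) − 0.02·(-4, -12) = (-0.92, -2.76)
Step 2: at (-0.92, -2.76), ∇E = (-3.68, -11.04) → (-0.92, -2.76) − 0.02·(-3.68, -11.04) = (-0.8464, -2.5392)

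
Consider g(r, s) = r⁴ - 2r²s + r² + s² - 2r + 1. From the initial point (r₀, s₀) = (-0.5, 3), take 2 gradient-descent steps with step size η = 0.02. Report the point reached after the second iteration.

∇g = (4r³ - 4rs + 2r - 2, -2r² + 2s)
(r₁, s₁) = (-0.5, 3) − 0.02·(2.5, 5.5) = (-0.55, 2.89)
(r₂, s₂) = (-0.55, 2.89) − 0.02·(2.5925, 5.175) = (-0.60185, 2.7865)

(-0.60185, 2.7865)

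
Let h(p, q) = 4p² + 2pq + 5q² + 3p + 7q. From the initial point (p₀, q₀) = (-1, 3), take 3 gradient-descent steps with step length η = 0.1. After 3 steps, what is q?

∇h = (8p + 2q + 3, 2p + 10q + 7)
Step 1: at (-1, 3), ∇h = (1, 35) → (-1, 3) − 0.1·(1, 35) = (-1.1, -0.5)
Step 2: at (-1.1, -0.5), ∇h = (-6.8, -0.2) → (-1.1, -0.5) − 0.1·(-6.8, -0.2) = (-0.42, -0.48)
Step 3: at (-0.42, -0.48), ∇h = (-1.32, 1.36) → (-0.42, -0.48) − 0.1·(-1.32, 1.36) = (-0.288, -0.616)
q = -0.616

-0.616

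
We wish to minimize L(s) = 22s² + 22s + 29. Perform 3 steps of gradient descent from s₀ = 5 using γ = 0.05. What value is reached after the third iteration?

-10.004

L′(s) = 44s + 22
s₁ = 5 − 0.05·242 = -7.1
s₂ = -7.1 − 0.05·(-290.4) = 7.42
s₃ = 7.42 − 0.05·348.48 = -10.004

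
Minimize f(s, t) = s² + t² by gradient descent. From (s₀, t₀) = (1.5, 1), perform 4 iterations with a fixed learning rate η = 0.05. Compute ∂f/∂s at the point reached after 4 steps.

1.9683

∇f = (2s, 2t)
Step 1: at (1.5, 1), ∇f = (3, 2) → (1.5, 1) − 0.05·(3, 2) = (1.35, 0.9)
Step 2: at (1.35, 0.9), ∇f = (2.7, 1.8) → (1.35, 0.9) − 0.05·(2.7, 1.8) = (1.215, 0.81)
Step 3: at (1.215, 0.81), ∇f = (2.43, 1.62) → (1.215, 0.81) − 0.05·(2.43, 1.62) = (1.0935, 0.729)
Step 4: at (1.0935, 0.729), ∇f = (2.187, 1.458) → (1.0935, 0.729) − 0.05·(2.187, 1.458) = (0.98415, 0.6561)
∂f/∂s at (0.98415, 0.6561) = 1.9683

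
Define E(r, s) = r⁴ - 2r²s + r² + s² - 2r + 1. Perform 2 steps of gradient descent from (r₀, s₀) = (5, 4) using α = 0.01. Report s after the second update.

∇E = (4r³ - 4rs + 2r - 2, -2r² + 2s)
(r₁, s₁) = (5, 4) − 0.01·(428, -42) = (0.72, 4.42)
(r₂, s₂) = (0.72, 4.42) − 0.01·(-11.796608, 7.8032) = (0.83796608, 4.341968)
s = 4.341968

4.341968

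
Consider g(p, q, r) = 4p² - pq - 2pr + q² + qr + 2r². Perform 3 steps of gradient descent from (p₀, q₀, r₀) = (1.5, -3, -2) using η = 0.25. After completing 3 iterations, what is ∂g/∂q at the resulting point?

8.40625

∇g = (8p - q - 2r, -p + 2q + r, -2p + q + 4r)
(p₁, q₁, r₁) = (1.5, -3, -2) − 0.25·(19, -9.5, -14) = (-3.25, -0.625, 1.5)
(p₂, q₂, r₂) = (-3.25, -0.625, 1.5) − 0.25·(-28.375, 3.5, 11.875) = (3.84375, -1.5, -1.46875)
(p₃, q₃, r₃) = (3.84375, -1.5, -1.46875) − 0.25·(35.1875, -8.3125, -15.0625) = (-4.953125, 0.578125, 2.296875)
∂g/∂q at (-4.953125, 0.578125, 2.296875) = 8.40625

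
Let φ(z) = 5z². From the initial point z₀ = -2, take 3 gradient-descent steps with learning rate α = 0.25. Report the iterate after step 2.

φ′(z) = 10z
Step 1: φ′(-2) = -20; z₁ = -2 − 0.25·(-20) = 3
Step 2: φ′(3) = 30; z₂ = 3 − 0.25·30 = -4.5

-4.5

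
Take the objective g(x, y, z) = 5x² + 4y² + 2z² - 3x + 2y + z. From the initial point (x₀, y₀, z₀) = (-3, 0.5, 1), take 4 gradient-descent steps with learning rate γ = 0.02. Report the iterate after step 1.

(-2.34, 0.38, 0.9)

∇g = (10x - 3, 8y + 2, 4z + 1)
(x₁, y₁, z₁) = (-3, 0.5, 1) − 0.02·(-33, 6, 5) = (-2.34, 0.38, 0.9)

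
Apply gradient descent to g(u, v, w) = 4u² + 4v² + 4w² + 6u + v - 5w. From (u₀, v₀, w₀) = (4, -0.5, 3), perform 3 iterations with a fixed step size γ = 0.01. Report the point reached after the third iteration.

∇g = (8u + 6, 8v + 1, 8w - 5)
Step 1: at (4, -0.5, 3), ∇g = (38, -3, 19) → (4, -0.5, 3) − 0.01·(38, -3, 19) = (3.62, -0.47, 2.81)
Step 2: at (3.62, -0.47, 2.81), ∇g = (34.96, -2.76, 17.48) → (3.62, -0.47, 2.81) − 0.01·(34.96, -2.76, 17.48) = (3.2704, -0.4424, 2.6352)
Step 3: at (3.2704, -0.4424, 2.6352), ∇g = (32.1632, -2.5392, 16.0816) → (3.2704, -0.4424, 2.6352) − 0.01·(32.1632, -2.5392, 16.0816) = (2.948768, -0.417008, 2.474384)

(2.948768, -0.417008, 2.474384)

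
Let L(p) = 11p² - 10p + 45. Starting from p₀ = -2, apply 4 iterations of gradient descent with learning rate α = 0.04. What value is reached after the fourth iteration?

0.45403648

L′(p) = 22p - 10
Step 1: L′(-2) = -54; p₁ = -2 − 0.04·(-54) = 0.16
Step 2: L′(0.16) = -6.48; p₂ = 0.16 − 0.04·(-6.48) = 0.4192
Step 3: L′(0.4192) = -0.7776; p₃ = 0.4192 − 0.04·(-0.7776) = 0.450304
Step 4: L′(0.450304) = -0.093312; p₄ = 0.450304 − 0.04·(-0.093312) = 0.45403648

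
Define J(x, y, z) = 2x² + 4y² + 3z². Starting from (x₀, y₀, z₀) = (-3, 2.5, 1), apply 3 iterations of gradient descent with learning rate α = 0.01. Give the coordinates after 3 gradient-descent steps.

∇J = (4x, 8y, 6z)
Step 1: at (-3, 2.5, 1), ∇J = (-12, 20, 6) → (-3, 2.5, 1) − 0.01·(-12, 20, 6) = (-2.88, 2.3, 0.94)
Step 2: at (-2.88, 2.3, 0.94), ∇J = (-11.52, 18.4, 5.64) → (-2.88, 2.3, 0.94) − 0.01·(-11.52, 18.4, 5.64) = (-2.7648, 2.116, 0.8836)
Step 3: at (-2.7648, 2.116, 0.8836), ∇J = (-11.0592, 16.928, 5.3016) → (-2.7648, 2.116, 0.8836) − 0.01·(-11.0592, 16.928, 5.3016) = (-2.654208, 1.94672, 0.830584)

(-2.654208, 1.94672, 0.830584)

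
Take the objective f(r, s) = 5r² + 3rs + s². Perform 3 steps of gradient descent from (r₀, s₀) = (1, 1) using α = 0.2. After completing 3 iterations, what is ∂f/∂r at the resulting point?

-22.912

∇f = (10r + 3s, 3r + 2s)
(r₁, s₁) = (1, 1) − 0.2·(13, 5) = (-1.6, 0)
(r₂, s₂) = (-1.6, 0) − 0.2·(-16, -4.8) = (1.6, 0.96)
(r₃, s₃) = (1.6, 0.96) − 0.2·(18.88, 6.72) = (-2.176, -0.384)
∂f/∂r at (-2.176, -0.384) = -22.912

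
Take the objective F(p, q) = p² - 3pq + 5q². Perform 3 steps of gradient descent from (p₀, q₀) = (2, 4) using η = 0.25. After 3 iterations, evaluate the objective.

∇F = (2p - 3q, -3p + 10q)
Step 1: at (2, 4), ∇F = (-8, 34) → (2, 4) − 0.25·(-8, 34) = (4, -4.5)
Step 2: at (4, -4.5), ∇F = (21.5, -57) → (4, -4.5) − 0.25·(21.5, -57) = (-1.375, 9.75)
Step 3: at (-1.375, 9.75), ∇F = (-32, 101.625) → (-1.375, 9.75) − 0.25·(-32, 101.625) = (6.625, -15.65625)
F(6.625, -15.65625) = 1580.6494140625

1580.6494140625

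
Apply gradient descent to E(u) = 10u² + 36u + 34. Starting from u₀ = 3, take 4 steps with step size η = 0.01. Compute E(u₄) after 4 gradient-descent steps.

E′(u) = 20u + 36
u₁ = 3 − 0.01·96 = 2.04
u₂ = 2.04 − 0.01·76.8 = 1.272
u₃ = 1.272 − 0.01·61.44 = 0.6576
u₄ = 0.6576 − 0.01·49.152 = 0.16608
E(0.16608) = 40.254705664

40.254705664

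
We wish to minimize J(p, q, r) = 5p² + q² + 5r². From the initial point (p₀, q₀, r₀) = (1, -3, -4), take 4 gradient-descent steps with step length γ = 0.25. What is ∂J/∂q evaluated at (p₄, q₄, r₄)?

-0.375

∇J = (10p, 2q, 10r)
(p₁, q₁, r₁) = (1, -3, -4) − 0.25·(10, -6, -40) = (-1.5, -1.5, 6)
(p₂, q₂, r₂) = (-1.5, -1.5, 6) − 0.25·(-15, -3, 60) = (2.25, -0.75, -9)
(p₃, q₃, r₃) = (2.25, -0.75, -9) − 0.25·(22.5, -1.5, -90) = (-3.375, -0.375, 13.5)
(p₄, q₄, r₄) = (-3.375, -0.375, 13.5) − 0.25·(-33.75, -0.75, 135) = (5.0625, -0.1875, -20.25)
∂J/∂q at (5.0625, -0.1875, -20.25) = -0.375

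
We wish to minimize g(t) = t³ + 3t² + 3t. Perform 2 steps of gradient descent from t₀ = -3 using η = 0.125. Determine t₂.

g′(t) = 3t² + 6t + 3
t₁ = -3 − 0.125·12 = -4.5
t₂ = -4.5 − 0.125·36.75 = -9.09375

-9.09375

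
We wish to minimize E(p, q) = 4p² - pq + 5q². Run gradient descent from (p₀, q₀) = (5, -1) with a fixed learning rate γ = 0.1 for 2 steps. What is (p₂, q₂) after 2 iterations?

∇E = (8p - q, -p + 10q)
Step 1: at (5, -1), ∇E = (41, -15) → (5, -1) − 0.1·(41, -15) = (0.9, 0.5)
Step 2: at (0.9, 0.5), ∇E = (6.7, 4.1) → (0.9, 0.5) − 0.1·(6.7, 4.1) = (0.23, 0.09)

(0.23, 0.09)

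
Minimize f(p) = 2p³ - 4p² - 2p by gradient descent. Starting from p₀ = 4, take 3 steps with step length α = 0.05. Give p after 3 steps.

f′(p) = 6p² - 8p - 2
p₁ = 4 − 0.05·62 = 0.9
p₂ = 0.9 − 0.05·(-4.34) = 1.117
p₃ = 1.117 − 0.05·(-3.449866) = 1.2894933

1.2894933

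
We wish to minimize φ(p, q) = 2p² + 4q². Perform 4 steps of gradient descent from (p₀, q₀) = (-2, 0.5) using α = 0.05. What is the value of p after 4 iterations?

∇φ = (4p, 8q)
(p₁, q₁) = (-2, 0.5) − 0.05·(-8, 4) = (-1.6, 0.3)
(p₂, q₂) = (-1.6, 0.3) − 0.05·(-6.4, 2.4) = (-1.28, 0.18)
(p₃, q₃) = (-1.28, 0.18) − 0.05·(-5.12, 1.44) = (-1.024, 0.108)
(p₄, q₄) = (-1.024, 0.108) − 0.05·(-4.096, 0.864) = (-0.8192, 0.0648)
p = -0.8192

-0.8192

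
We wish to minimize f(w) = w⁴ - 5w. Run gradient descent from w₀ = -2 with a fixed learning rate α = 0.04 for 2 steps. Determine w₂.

-0.29750272

f′(w) = 4w³ - 5
w₁ = -2 − 0.04·(-37) = -0.52
w₂ = -0.52 − 0.04·(-5.562432) = -0.29750272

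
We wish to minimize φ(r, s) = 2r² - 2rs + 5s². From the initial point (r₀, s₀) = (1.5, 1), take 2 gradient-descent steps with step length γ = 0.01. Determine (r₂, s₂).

∇φ = (4r - 2s, -2r + 10s)
(r₁, s₁) = (1.5, 1) − 0.01·(4, 7) = (1.46, 0.93)
(r₂, s₂) = (1.46, 0.93) − 0.01·(3.98, 6.38) = (1.4202, 0.8662)

(1.4202, 0.8662)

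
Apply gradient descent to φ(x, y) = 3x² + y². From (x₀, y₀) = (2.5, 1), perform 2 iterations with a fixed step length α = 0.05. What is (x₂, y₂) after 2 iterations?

(1.225, 0.81)

∇φ = (6x, 2y)
Step 1: at (2.5, 1), ∇φ = (15, 2) → (2.5, 1) − 0.05·(15, 2) = (1.75, 0.9)
Step 2: at (1.75, 0.9), ∇φ = (10.5, 1.8) → (1.75, 0.9) − 0.05·(10.5, 1.8) = (1.225, 0.81)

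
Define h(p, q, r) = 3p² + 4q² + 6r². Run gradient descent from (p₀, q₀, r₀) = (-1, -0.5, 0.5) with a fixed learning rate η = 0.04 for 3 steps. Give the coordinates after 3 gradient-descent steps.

∇h = (6p, 8q, 12r)
(p₁, q₁, r₁) = (-1, -0.5, 0.5) − 0.04·(-6, -4, 6) = (-0.76, -0.34, 0.26)
(p₂, q₂, r₂) = (-0.76, -0.34, 0.26) − 0.04·(-4.56, -2.72, 3.12) = (-0.5776, -0.2312, 0.1352)
(p₃, q₃, r₃) = (-0.5776, -0.2312, 0.1352) − 0.04·(-3.4656, -1.8496, 1.6224) = (-0.438976, -0.157216, 0.070304)

(-0.438976, -0.157216, 0.070304)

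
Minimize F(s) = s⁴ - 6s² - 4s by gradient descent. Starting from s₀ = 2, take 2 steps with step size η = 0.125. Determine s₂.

F′(s) = 4s³ - 12s - 4
Step 1: F′(2) = 4; s₁ = 2 − 0.125·4 = 1.5
Step 2: F′(1.5) = -8.5; s₂ = 1.5 − 0.125·(-8.5) = 2.5625

2.5625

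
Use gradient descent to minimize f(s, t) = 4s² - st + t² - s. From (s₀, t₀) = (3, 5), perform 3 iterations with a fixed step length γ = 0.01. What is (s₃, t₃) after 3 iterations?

∇f = (8s - t - 1, -s + 2t)
Step 1: at (3, 5), ∇f = (18, 7) → (3, 5) − 0.01·(18, 7) = (2.82, 4.93)
Step 2: at (2.82, 4.93), ∇f = (16.63, 7.04) → (2.82, 4.93) − 0.01·(16.63, 7.04) = (2.6537, 4.8596)
Step 3: at (2.6537, 4.8596), ∇f = (15.37, 7.0655) → (2.6537, 4.8596) − 0.01·(15.37, 7.0655) = (2.5, 4.788945)

(2.5, 4.788945)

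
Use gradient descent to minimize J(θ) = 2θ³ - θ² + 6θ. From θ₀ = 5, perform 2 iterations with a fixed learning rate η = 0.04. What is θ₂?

-1.316544

J′(θ) = 6θ² - 2θ + 6
Step 1: J′(5) = 146; θ₁ = 5 − 0.04·146 = -0.84
Step 2: J′(-0.84) = 11.9136; θ₂ = -0.84 − 0.04·11.9136 = -1.316544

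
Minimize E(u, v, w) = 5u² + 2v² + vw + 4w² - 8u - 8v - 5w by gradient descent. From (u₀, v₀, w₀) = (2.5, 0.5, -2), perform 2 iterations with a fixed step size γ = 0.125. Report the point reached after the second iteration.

∇E = (10u - 8, 4v + w - 8, v + 8w - 5)
Step 1: at (2.5, 0.5, -2), ∇E = (17, -8, -20.5) → (2.5, 0.5, -2) − 0.125·(17, -8, -20.5) = (0.375, 1.5, 0.5625)
Step 2: at (0.375, 1.5, 0.5625), ∇E = (-4.25, -1.4375, 1) → (0.375, 1.5, 0.5625) − 0.125·(-4.25, -1.4375, 1) = (0.90625, 1.6796875, 0.4375)

(0.90625, 1.6796875, 0.4375)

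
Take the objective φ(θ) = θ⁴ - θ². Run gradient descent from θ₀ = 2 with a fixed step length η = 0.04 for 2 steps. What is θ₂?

φ′(θ) = 4θ³ - 2θ
Step 1: φ′(2) = 28; θ₁ = 2 − 0.04·28 = 0.88
Step 2: φ′(0.88) = 0.965888; θ₂ = 0.88 − 0.04·0.965888 = 0.84136448

0.84136448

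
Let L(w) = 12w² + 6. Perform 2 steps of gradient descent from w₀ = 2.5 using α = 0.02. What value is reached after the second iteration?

0.676

L′(w) = 24w
Step 1: L′(2.5) = 60; w₁ = 2.5 − 0.02·60 = 1.3
Step 2: L′(1.3) = 31.2; w₂ = 1.3 − 0.02·31.2 = 0.676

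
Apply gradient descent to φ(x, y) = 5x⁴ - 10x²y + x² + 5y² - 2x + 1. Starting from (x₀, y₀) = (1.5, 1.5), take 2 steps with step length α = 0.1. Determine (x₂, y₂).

∇φ = (20x³ - 20xy + 2x - 2, -10x² + 10y)
(x₁, y₁) = (1.5, 1.5) − 0.1·(23.5, -7.5) = (-0.85, 2.25)
(x₂, y₂) = (-0.85, 2.25) − 0.1·(22.2675, 15.275) = (-3.07675, 0.7225)

(-3.07675, 0.7225)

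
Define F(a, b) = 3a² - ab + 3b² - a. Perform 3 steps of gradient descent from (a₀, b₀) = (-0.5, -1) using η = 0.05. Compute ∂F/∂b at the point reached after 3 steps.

-2.13625

∇F = (6a - b - 1, -a + 6b)
(a₁, b₁) = (-0.5, -1) − 0.05·(-3, -5.5) = (-0.35, -0.725)
(a₂, b₂) = (-0.35, -0.725) − 0.05·(-2.375, -4) = (-0.23125, -0.525)
(a₃, b₃) = (-0.23125, -0.525) − 0.05·(-1.8625, -2.91875) = (-0.138125, -0.3790625)
∂F/∂b at (-0.138125, -0.3790625) = -2.13625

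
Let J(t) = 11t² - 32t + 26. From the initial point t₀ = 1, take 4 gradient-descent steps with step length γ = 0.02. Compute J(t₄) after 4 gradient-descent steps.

2.74925393444864

J′(t) = 22t - 32
t₁ = 1 − 0.02·(-10) = 1.2
t₂ = 1.2 − 0.02·(-5.6) = 1.312
t₃ = 1.312 − 0.02·(-3.136) = 1.37472
t₄ = 1.37472 − 0.02·(-1.75616) = 1.4098432
J(1.4098432) = 2.74925393444864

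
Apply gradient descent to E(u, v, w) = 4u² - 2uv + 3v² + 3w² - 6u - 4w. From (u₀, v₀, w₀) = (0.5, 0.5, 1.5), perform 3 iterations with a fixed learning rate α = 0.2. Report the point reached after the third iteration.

∇E = (8u - 2v - 6, -2u + 6v, 6w - 4)
(u₁, v₁, w₁) = (0.5, 0.5, 1.5) − 0.2·(-3, 2, 5) = (1.1, 0.1, 0.5)
(u₂, v₂, w₂) = (1.1, 0.1, 0.5) − 0.2·(2.6, -1.6, -1) = (0.58, 0.42, 0.7)
(u₃, v₃, w₃) = (0.58, 0.42, 0.7) − 0.2·(-2.2, 1.36, 0.2) = (1.02, 0.148, 0.66)

(1.02, 0.148, 0.66)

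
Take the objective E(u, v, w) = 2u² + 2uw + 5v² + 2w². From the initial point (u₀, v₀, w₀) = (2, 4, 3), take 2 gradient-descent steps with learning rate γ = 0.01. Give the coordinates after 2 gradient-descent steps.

∇E = (4u + 2w, 10v, 2u + 4w)
(u₁, v₁, w₁) = (2, 4, 3) − 0.01·(14, 40, 16) = (1.86, 3.6, 2.84)
(u₂, v₂, w₂) = (1.86, 3.6, 2.84) − 0.01·(13.12, 36, 15.08) = (1.7288, 3.24, 2.6892)

(1.7288, 3.24, 2.6892)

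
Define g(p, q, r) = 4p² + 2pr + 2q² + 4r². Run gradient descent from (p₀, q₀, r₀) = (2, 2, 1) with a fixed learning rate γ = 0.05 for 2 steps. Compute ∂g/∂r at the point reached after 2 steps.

∇g = (8p + 2r, 4q, 2p + 8r)
(p₁, q₁, r₁) = (2, 2, 1) − 0.05·(18, 8, 12) = (1.1, 1.6, 0.4)
(p₂, q₂, r₂) = (1.1, 1.6, 0.4) − 0.05·(9.6, 6.4, 5.4) = (0.62, 1.28, 0.13)
∂g/∂r at (0.62, 1.28, 0.13) = 2.28

2.28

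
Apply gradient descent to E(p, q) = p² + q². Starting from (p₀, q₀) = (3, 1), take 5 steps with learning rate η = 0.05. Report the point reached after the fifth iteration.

(1.77147, 0.59049)

∇E = (2p, 2q)
(p₁, q₁) = (3, 1) − 0.05·(6, 2) = (2.7, 0.9)
(p₂, q₂) = (2.7, 0.9) − 0.05·(5.4, 1.8) = (2.43, 0.81)
(p₃, q₃) = (2.43, 0.81) − 0.05·(4.86, 1.62) = (2.187, 0.729)
(p₄, q₄) = (2.187, 0.729) − 0.05·(4.374, 1.458) = (1.9683, 0.6561)
(p₅, q₅) = (1.9683, 0.6561) − 0.05·(3.9366, 1.3122) = (1.77147, 0.59049)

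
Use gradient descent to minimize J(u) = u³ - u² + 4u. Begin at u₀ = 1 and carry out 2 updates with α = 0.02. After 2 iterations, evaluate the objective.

3.104045069224

J′(u) = 3u² - 2u + 4
u₁ = 1 − 0.02·5 = 0.9
u₂ = 0.9 − 0.02·4.63 = 0.8074
J(0.8074) = 3.104045069224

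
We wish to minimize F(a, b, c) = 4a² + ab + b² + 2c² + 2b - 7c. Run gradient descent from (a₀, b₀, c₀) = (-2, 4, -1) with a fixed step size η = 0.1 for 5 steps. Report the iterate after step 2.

∇F = (8a + b, a + 2b + 2, 4c - 7)
Step 1: at (-2, 4, -1), ∇F = (-12, 8, -11) → (-2, 4, -1) − 0.1·(-12, 8, -11) = (-0.8, 3.2, 0.1)
Step 2: at (-0.8, 3.2, 0.1), ∇F = (-3.2, 7.6, -6.6) → (-0.8, 3.2, 0.1) − 0.1·(-3.2, 7.6, -6.6) = (-0.48, 2.44, 0.76)

(-0.48, 2.44, 0.76)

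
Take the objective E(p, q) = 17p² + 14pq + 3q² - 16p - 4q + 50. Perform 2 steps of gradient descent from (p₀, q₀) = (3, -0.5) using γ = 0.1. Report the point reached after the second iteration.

∇E = (34p + 14q - 16, 14p + 6q - 4)
(p₁, q₁) = (3, -0.5) − 0.1·(79, 35) = (-4.9, -4)
(p₂, q₂) = (-4.9, -4) − 0.1·(-238.6, -96.6) = (18.96, 5.66)

(18.96, 5.66)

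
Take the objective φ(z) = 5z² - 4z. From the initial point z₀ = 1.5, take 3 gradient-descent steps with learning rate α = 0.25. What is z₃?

-3.3125

φ′(z) = 10z - 4
Step 1: φ′(1.5) = 11; z₁ = 1.5 − 0.25·11 = -1.25
Step 2: φ′(-1.25) = -16.5; z₂ = -1.25 − 0.25·(-16.5) = 2.875
Step 3: φ′(2.875) = 24.75; z₃ = 2.875 − 0.25·24.75 = -3.3125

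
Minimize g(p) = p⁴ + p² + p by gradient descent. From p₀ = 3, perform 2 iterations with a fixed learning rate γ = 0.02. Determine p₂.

g′(p) = 4p³ + 2p + 1
Step 1: g′(3) = 115; p₁ = 3 − 0.02·115 = 0.7
Step 2: g′(0.7) = 3.772; p₂ = 0.7 − 0.02·3.772 = 0.62456

0.62456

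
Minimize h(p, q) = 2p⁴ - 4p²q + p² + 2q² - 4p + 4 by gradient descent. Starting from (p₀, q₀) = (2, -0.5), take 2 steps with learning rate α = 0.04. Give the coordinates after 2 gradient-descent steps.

(-0.49348096, 0.308704)

∇h = (8p³ - 8pq + 2p - 4, -4p² + 4q)
(p₁, q₁) = (2, -0.5) − 0.04·(72, -18) = (-0.88, 0.22)
(p₂, q₂) = (-0.88, 0.22) − 0.04·(-9.662976, -2.2176) = (-0.49348096, 0.308704)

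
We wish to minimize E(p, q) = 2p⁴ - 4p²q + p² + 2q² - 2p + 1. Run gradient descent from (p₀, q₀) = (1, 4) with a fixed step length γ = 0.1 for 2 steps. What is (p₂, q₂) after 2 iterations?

∇E = (8p³ - 8pq + 2p - 2, -4p² + 4q)
(p₁, q₁) = (1, 4) − 0.1·(-24, 12) = (3.4, 2.8)
(p₂, q₂) = (3.4, 2.8) − 0.1·(243.072, -35.04) = (-20.9072, 6.304)

(-20.9072, 6.304)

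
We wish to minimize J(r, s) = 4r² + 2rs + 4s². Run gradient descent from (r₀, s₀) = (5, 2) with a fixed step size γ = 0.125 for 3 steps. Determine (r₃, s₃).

∇J = (8r + 2s, 2r + 8s)
(r₁, s₁) = (5, 2) − 0.125·(44, 26) = (-0.5, -1.25)
(r₂, s₂) = (-0.5, -1.25) − 0.125·(-6.5, -11) = (0.3125, 0.125)
(r₃, s₃) = (0.3125, 0.125) − 0.125·(2.75, 1.625) = (-0.03125, -0.078125)

(-0.03125, -0.078125)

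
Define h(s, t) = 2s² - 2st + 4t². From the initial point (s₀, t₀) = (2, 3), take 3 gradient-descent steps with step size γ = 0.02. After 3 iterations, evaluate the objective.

∇h = (4s - 2t, -2s + 8t)
(s₁, t₁) = (2, 3) − 0.02·(2, 20) = (1.96, 2.6)
(s₂, t₂) = (1.96, 2.6) − 0.02·(2.64, 16.88) = (1.9072, 2.2624)
(s₃, t₃) = (1.9072, 2.2624) − 0.02·(3.104, 14.2848) = (1.84512, 1.976704)
h(1.84512, 1.976704) = 15.143858274304

15.143858274304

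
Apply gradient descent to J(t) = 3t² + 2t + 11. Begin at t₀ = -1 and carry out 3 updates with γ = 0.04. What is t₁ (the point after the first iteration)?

-0.84

J′(t) = 6t + 2
Step 1: J′(-1) = -4; t₁ = -1 − 0.04·(-4) = -0.84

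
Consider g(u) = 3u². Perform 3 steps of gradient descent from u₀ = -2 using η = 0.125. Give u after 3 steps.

-0.03125

g′(u) = 6u
Step 1: g′(-2) = -12; u₁ = -2 − 0.125·(-12) = -0.5
Step 2: g′(-0.5) = -3; u₂ = -0.5 − 0.125·(-3) = -0.125
Step 3: g′(-0.125) = -0.75; u₃ = -0.125 − 0.125·(-0.75) = -0.03125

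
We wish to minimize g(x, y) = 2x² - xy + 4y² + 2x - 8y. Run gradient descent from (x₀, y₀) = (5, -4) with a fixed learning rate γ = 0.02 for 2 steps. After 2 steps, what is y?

-2.3544

∇g = (4x - y + 2, -x + 8y - 8)
(x₁, y₁) = (5, -4) − 0.02·(26, -45) = (4.48, -3.1)
(x₂, y₂) = (4.48, -3.1) − 0.02·(23.02, -37.28) = (4.0196, -2.3544)
y = -2.3544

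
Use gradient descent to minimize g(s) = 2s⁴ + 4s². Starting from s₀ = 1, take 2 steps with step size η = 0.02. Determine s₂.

0.52089088

g′(s) = 8s³ + 8s
Step 1: g′(1) = 16; s₁ = 1 − 0.02·16 = 0.68
Step 2: g′(0.68) = 7.955456; s₂ = 0.68 − 0.02·7.955456 = 0.52089088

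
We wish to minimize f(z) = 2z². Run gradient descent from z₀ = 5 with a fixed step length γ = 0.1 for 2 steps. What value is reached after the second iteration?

f′(z) = 4z
Step 1: f′(5) = 20; z₁ = 5 − 0.1·20 = 3
Step 2: f′(3) = 12; z₂ = 3 − 0.1·12 = 1.8

1.8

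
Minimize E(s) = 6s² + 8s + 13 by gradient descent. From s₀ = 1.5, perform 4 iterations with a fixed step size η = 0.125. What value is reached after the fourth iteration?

E′(s) = 12s + 8
Step 1: E′(1.5) = 26; s₁ = 1.5 − 0.125·26 = -1.75
Step 2: E′(-1.75) = -13; s₂ = -1.75 − 0.125·(-13) = -0.125
Step 3: E′(-0.125) = 6.5; s₃ = -0.125 − 0.125·6.5 = -0.9375
Step 4: E′(-0.9375) = -3.25; s₄ = -0.9375 − 0.125·(-3.25) = -0.53125

-0.53125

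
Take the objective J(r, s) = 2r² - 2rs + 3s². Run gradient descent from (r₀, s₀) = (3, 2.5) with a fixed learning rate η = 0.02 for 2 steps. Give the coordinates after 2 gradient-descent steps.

(2.724, 2.156)

∇J = (4r - 2s, -2r + 6s)
(r₁, s₁) = (3, 2.5) − 0.02·(7, 9) = (2.86, 2.32)
(r₂, s₂) = (2.86, 2.32) − 0.02·(6.8, 8.2) = (2.724, 2.156)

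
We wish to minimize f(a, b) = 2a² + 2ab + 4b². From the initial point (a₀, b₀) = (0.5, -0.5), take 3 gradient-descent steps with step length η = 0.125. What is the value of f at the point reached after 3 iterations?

0.03271484375

∇f = (4a + 2b, 2a + 8b)
(a₁, b₁) = (0.5, -0.5) − 0.125·(1, -3) = (0.375, -0.125)
(a₂, b₂) = (0.375, -0.125) − 0.125·(1.25, -0.25) = (0.21875, -0.09375)
(a₃, b₃) = (0.21875, -0.09375) − 0.125·(0.6875, -0.3125) = (0.1328125, -0.0546875)
f(0.1328125, -0.0546875) = 0.03271484375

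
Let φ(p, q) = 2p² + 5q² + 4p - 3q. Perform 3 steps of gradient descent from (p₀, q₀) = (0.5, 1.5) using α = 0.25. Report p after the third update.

-1

∇φ = (4p + 4, 10q - 3)
Step 1: at (0.5, 1.5), ∇φ = (6, 12) → (0.5, 1.5) − 0.25·(6, 12) = (-1, -1.5)
Step 2: at (-1, -1.5), ∇φ = (0, -18) → (-1, -1.5) − 0.25·(0, -18) = (-1, 3)
Step 3: at (-1, 3), ∇φ = (0, 27) → (-1, 3) − 0.25·(0, 27) = (-1, -3.75)
p = -1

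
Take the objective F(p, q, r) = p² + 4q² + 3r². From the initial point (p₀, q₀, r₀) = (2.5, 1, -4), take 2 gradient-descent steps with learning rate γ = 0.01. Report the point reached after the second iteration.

(2.401, 0.8464, -3.5344)

∇F = (2p, 8q, 6r)
Step 1: at (2.5, 1, -4), ∇F = (5, 8, -24) → (2.5, 1, -4) − 0.01·(5, 8, -24) = (2.45, 0.92, -3.76)
Step 2: at (2.45, 0.92, -3.76), ∇F = (4.9, 7.36, -22.56) → (2.45, 0.92, -3.76) − 0.01·(4.9, 7.36, -22.56) = (2.401, 0.8464, -3.5344)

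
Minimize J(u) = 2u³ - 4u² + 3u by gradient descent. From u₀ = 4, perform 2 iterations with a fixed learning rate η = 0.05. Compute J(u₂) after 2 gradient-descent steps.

J′(u) = 6u² - 8u + 3
u₁ = 4 − 0.05·67 = 0.65
u₂ = 0.65 − 0.05·0.335 = 0.63325
J(0.63325) = 0.80360129490625

0.80360129490625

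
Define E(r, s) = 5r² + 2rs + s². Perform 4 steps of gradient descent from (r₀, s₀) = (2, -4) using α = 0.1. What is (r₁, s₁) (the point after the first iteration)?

∇E = (10r + 2s, 2r + 2s)
(r₁, s₁) = (2, -4) − 0.1·(12, -4) = (0.8, -3.6)

(0.8, -3.6)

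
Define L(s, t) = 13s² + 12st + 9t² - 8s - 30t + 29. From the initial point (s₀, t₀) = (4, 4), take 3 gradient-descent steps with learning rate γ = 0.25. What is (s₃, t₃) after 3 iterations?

(-1787, -1281.875)

∇L = (26s + 12t - 8, 12s + 18t - 30)
Step 1: at (4, 4), ∇L = (144, 90) → (4, 4) − 0.25·(144, 90) = (-32, -18.5)
Step 2: at (-32, -18.5), ∇L = (-1062, -747) → (-32, -18.5) − 0.25·(-1062, -747) = (233.5, 168.25)
Step 3: at (233.5, 168.25), ∇L = (8082, 5800.5) → (233.5, 168.25) − 0.25·(8082, 5800.5) = (-1787, -1281.875)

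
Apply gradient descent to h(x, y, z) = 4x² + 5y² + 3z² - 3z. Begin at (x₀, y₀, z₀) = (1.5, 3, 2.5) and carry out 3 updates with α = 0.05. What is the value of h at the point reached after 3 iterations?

∇h = (8x, 10y, 6z - 3)
Step 1: at (1.5, 3, 2.5), ∇h = (12, 30, 12) → (1.5, 3, 2.5) − 0.05·(12, 30, 12) = (0.9, 1.5, 1.9)
Step 2: at (0.9, 1.5, 1.9), ∇h = (7.2, 15, 8.4) → (0.9, 1.5, 1.9) − 0.05·(7.2, 15, 8.4) = (0.54, 0.75, 1.48)
Step 3: at (0.54, 0.75, 1.48), ∇h = (4.32, 7.5, 5.88) → (0.54, 0.75, 1.48) − 0.05·(4.32, 7.5, 5.88) = (0.324, 0.375, 1.186)
h(0.324, 0.375, 1.186) = 1.784817

1.784817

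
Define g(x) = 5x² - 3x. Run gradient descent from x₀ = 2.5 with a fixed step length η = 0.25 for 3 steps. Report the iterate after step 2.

g′(x) = 10x - 3
Step 1: g′(2.5) = 22; x₁ = 2.5 − 0.25·22 = -3
Step 2: g′(-3) = -33; x₂ = -3 − 0.25·(-33) = 5.25

5.25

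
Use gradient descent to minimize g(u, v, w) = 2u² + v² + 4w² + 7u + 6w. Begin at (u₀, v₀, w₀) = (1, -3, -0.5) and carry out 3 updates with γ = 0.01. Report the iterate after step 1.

∇g = (4u + 7, 2v, 8w + 6)
Step 1: at (1, -3, -0.5), ∇g = (11, -6, 2) → (1, -3, -0.5) − 0.01·(11, -6, 2) = (0.89, -2.94, -0.52)

(0.89, -2.94, -0.52)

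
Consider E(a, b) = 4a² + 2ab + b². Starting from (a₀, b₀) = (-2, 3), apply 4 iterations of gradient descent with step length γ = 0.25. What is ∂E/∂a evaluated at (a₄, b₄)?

-15.375

∇E = (8a + 2b, 2a + 2b)
Step 1: at (-2, 3), ∇E = (-10, 2) → (-2, 3) − 0.25·(-10, 2) = (0.5, 2.5)
Step 2: at (0.5, 2.5), ∇E = (9, 6) → (0.5, 2.5) − 0.25·(9, 6) = (-1.75, 1)
Step 3: at (-1.75, 1), ∇E = (-12, -1.5) → (-1.75, 1) − 0.25·(-12, -1.5) = (1.25, 1.375)
Step 4: at (1.25, 1.375), ∇E = (12.75, 5.25) → (1.25, 1.375) − 0.25·(12.75, 5.25) = (-1.9375, 0.0625)
∂E/∂a at (-1.9375, 0.0625) = -15.375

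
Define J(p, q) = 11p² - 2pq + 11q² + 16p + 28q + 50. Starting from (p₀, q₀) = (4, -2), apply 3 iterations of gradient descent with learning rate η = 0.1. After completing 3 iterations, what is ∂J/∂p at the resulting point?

-223.104

∇J = (22p - 2q + 16, -2p + 22q + 28)
Step 1: at (4, -2), ∇J = (108, -24) → (4, -2) − 0.1·(108, -24) = (-6.8, 0.4)
Step 2: at (-6.8, 0.4), ∇J = (-134.4, 50.4) → (-6.8, 0.4) − 0.1·(-134.4, 50.4) = (6.64, -4.64)
Step 3: at (6.64, -4.64), ∇J = (171.36, -87.36) → (6.64, -4.64) − 0.1·(171.36, -87.36) = (-10.496, 4.096)
∂J/∂p at (-10.496, 4.096) = -223.104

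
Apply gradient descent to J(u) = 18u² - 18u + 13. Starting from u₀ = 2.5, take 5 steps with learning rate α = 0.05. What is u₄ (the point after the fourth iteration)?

1.3192

J′(u) = 36u - 18
u₁ = 2.5 − 0.05·72 = -1.1
u₂ = -1.1 − 0.05·(-57.6) = 1.78
u₃ = 1.78 − 0.05·46.08 = -0.524
u₄ = -0.524 − 0.05·(-36.864) = 1.3192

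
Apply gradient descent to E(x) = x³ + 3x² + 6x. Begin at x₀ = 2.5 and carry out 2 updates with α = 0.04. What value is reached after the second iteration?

E′(x) = 3x² + 6x + 6
Step 1: E′(2.5) = 39.75; x₁ = 2.5 − 0.04·39.75 = 0.91
Step 2: E′(0.91) = 13.9443; x₂ = 0.91 − 0.04·13.9443 = 0.352228

0.352228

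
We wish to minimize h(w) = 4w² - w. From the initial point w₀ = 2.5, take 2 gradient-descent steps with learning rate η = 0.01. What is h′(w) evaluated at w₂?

16.0816

h′(w) = 8w - 1
w₁ = 2.5 − 0.01·19 = 2.31
w₂ = 2.31 − 0.01·17.48 = 2.1352
h′(w) at (2.1352) = 16.0816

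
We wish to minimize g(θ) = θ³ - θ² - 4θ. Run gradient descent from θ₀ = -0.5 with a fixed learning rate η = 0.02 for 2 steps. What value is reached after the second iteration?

g′(θ) = 3θ² - 2θ - 4
Step 1: g′(-0.5) = -2.25; θ₁ = -0.5 − 0.02·(-2.25) = -0.455
Step 2: g′(-0.455) = -2.468925; θ₂ = -0.455 − 0.02·(-2.468925) = -0.4056215

-0.4056215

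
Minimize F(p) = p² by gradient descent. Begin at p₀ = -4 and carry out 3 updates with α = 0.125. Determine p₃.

F′(p) = 2p
p₁ = -4 − 0.125·(-8) = -3
p₂ = -3 − 0.125·(-6) = -2.25
p₃ = -2.25 − 0.125·(-4.5) = -1.6875

-1.6875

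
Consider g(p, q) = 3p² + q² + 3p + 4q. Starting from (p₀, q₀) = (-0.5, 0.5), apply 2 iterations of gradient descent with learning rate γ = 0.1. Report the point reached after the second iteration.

(-0.5, -0.4)

∇g = (6p + 3, 2q + 4)
(p₁, q₁) = (-0.5, 0.5) − 0.1·(0, 5) = (-0.5, 0)
(p₂, q₂) = (-0.5, 0) − 0.1·(0, 4) = (-0.5, -0.4)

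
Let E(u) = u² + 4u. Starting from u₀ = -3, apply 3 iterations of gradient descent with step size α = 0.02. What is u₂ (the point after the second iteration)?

E′(u) = 2u + 4
Step 1: E′(-3) = -2; u₁ = -3 − 0.02·(-2) = -2.96
Step 2: E′(-2.96) = -1.92; u₂ = -2.96 − 0.02·(-1.92) = -2.9216

-2.9216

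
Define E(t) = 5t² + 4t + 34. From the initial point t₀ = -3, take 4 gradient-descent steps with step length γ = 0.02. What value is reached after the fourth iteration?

-1.46496

E′(t) = 10t + 4
t₁ = -3 − 0.02·(-26) = -2.48
t₂ = -2.48 − 0.02·(-20.8) = -2.064
t₃ = -2.064 − 0.02·(-16.64) = -1.7312
t₄ = -1.7312 − 0.02·(-13.312) = -1.46496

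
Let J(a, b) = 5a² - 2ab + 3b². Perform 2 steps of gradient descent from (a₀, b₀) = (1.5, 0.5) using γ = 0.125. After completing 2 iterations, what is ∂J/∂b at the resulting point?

0

∇J = (10a - 2b, -2a + 6b)
Step 1: at (1.5, 0.5), ∇J = (14, 0) → (1.5, 0.5) − 0.125·(14, 0) = (-0.25, 0.5)
Step 2: at (-0.25, 0.5), ∇J = (-3.5, 3.5) → (-0.25, 0.5) − 0.125·(-3.5, 3.5) = (0.1875, 0.0625)
∂J/∂b at (0.1875, 0.0625) = 0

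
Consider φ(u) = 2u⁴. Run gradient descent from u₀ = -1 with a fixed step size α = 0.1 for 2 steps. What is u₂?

-0.1936

φ′(u) = 8u³
u₁ = -1 − 0.1·(-8) = -0.2
u₂ = -0.2 − 0.1·(-0.064) = -0.1936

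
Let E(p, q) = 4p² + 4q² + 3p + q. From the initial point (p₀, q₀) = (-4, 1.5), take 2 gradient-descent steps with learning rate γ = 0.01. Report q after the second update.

1.2504

∇E = (8p + 3, 8q + 1)
Step 1: at (-4, 1.5), ∇E = (-29, 13) → (-4, 1.5) − 0.01·(-29, 13) = (-3.71, 1.37)
Step 2: at (-3.71, 1.37), ∇E = (-26.68, 11.96) → (-3.71, 1.37) − 0.01·(-26.68, 11.96) = (-3.4432, 1.2504)
q = 1.2504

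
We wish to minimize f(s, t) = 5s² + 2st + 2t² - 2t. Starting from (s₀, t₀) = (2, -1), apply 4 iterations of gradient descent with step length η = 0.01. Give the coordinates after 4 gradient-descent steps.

∇f = (10s + 2t, 2s + 4t - 2)
(s₁, t₁) = (2, -1) − 0.01·(18, -2) = (1.82, -0.98)
(s₂, t₂) = (1.82, -0.98) − 0.01·(16.24, -2.28) = (1.6576, -0.9572)
(s₃, t₃) = (1.6576, -0.9572) − 0.01·(14.6616, -2.5136) = (1.510984, -0.932064)
(s₄, t₄) = (1.510984, -0.932064) − 0.01·(13.245712, -2.706288) = (1.37852688, -0.90500112)

(1.37852688, -0.90500112)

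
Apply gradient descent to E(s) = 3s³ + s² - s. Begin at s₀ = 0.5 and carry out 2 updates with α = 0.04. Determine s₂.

E′(s) = 9s² + 2s - 1
Step 1: E′(0.5) = 2.25; s₁ = 0.5 − 0.04·2.25 = 0.41
Step 2: E′(0.41) = 1.3329; s₂ = 0.41 − 0.04·1.3329 = 0.356684

0.356684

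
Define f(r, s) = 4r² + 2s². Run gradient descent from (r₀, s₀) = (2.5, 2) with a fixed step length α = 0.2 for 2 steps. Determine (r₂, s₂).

(0.9, 0.08)

∇f = (8r, 4s)
(r₁, s₁) = (2.5, 2) − 0.2·(20, 8) = (-1.5, 0.4)
(r₂, s₂) = (-1.5, 0.4) − 0.2·(-12, 1.6) = (0.9, 0.08)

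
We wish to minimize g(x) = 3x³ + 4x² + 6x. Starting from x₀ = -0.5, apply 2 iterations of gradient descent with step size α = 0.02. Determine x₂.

g′(x) = 9x² + 8x + 6
Step 1: g′(-0.5) = 4.25; x₁ = -0.5 − 0.02·4.25 = -0.585
Step 2: g′(-0.585) = 4.400025; x₂ = -0.585 − 0.02·4.400025 = -0.6730005

-0.6730005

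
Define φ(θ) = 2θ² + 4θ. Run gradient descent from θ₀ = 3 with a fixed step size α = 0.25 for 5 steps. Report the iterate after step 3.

-1

φ′(θ) = 4θ + 4
Step 1: φ′(3) = 16; θ₁ = 3 − 0.25·16 = -1
Step 2: φ′(-1) = 0; θ₂ = -1 − 0.25·0 = -1
Step 3: φ′(-1) = 0; θ₃ = -1 − 0.25·0 = -1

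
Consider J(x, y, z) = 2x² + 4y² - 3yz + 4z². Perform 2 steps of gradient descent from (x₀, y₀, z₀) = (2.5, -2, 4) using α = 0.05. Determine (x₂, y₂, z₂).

(1.6, -0.045, 1.17)

∇J = (4x, 8y - 3z, -3y + 8z)
(x₁, y₁, z₁) = (2.5, -2, 4) − 0.05·(10, -28, 38) = (2, -0.6, 2.1)
(x₂, y₂, z₂) = (2, -0.6, 2.1) − 0.05·(8, -11.1, 18.6) = (1.6, -0.045, 1.17)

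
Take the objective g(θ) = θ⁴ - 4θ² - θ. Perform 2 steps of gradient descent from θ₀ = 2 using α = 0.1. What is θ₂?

g′(θ) = 4θ³ - 8θ - 1
θ₁ = 2 − 0.1·15 = 0.5
θ₂ = 0.5 − 0.1·(-4.5) = 0.95

0.95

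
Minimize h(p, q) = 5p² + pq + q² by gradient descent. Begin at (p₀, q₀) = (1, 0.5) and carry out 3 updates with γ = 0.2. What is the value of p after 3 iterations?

-1.136

∇h = (10p + q, p + 2q)
Step 1: at (1, 0.5), ∇h = (10.5, 2) → (1, 0.5) − 0.2·(10.5, 2) = (-1.1, 0.1)
Step 2: at (-1.1, 0.1), ∇h = (-10.9, -0.9) → (-1.1, 0.1) − 0.2·(-10.9, -0.9) = (1.08, 0.28)
Step 3: at (1.08, 0.28), ∇h = (11.08, 1.64) → (1.08, 0.28) − 0.2·(11.08, 1.64) = (-1.136, -0.048)
p = -1.136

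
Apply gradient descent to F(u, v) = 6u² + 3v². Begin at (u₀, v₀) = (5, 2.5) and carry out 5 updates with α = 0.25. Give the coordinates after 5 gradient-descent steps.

(-160, -0.078125)

∇F = (12u, 6v)
(u₁, v₁) = (5, 2.5) − 0.25·(60, 15) = (-10, -1.25)
(u₂, v₂) = (-10, -1.25) − 0.25·(-120, -7.5) = (20, 0.625)
(u₃, v₃) = (20, 0.625) − 0.25·(240, 3.75) = (-40, -0.3125)
(u₄, v₄) = (-40, -0.3125) − 0.25·(-480, -1.875) = (80, 0.15625)
(u₅, v₅) = (80, 0.15625) − 0.25·(960, 0.9375) = (-160, -0.078125)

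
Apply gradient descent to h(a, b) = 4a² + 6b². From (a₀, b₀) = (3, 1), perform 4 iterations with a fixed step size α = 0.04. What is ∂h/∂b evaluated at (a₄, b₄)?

0.87739392

∇h = (8a, 12b)
(a₁, b₁) = (3, 1) − 0.04·(24, 12) = (2.04, 0.52)
(a₂, b₂) = (2.04, 0.52) − 0.04·(16.32, 6.24) = (1.3872, 0.2704)
(a₃, b₃) = (1.3872, 0.2704) − 0.04·(11.0976, 3.2448) = (0.943296, 0.140608)
(a₄, b₄) = (0.943296, 0.140608) − 0.04·(7.546368, 1.687296) = (0.64144128, 0.07311616)
∂h/∂b at (0.64144128, 0.07311616) = 0.87739392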